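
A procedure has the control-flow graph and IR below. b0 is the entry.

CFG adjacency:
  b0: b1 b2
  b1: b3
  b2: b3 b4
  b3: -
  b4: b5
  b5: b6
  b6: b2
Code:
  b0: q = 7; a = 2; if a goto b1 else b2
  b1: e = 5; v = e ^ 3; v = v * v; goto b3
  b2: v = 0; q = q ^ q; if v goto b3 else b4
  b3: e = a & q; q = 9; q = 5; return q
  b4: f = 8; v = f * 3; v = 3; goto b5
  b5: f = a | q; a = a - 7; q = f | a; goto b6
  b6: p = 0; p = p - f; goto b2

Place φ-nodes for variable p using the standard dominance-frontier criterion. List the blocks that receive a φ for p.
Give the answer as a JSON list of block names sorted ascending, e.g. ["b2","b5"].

idom tree: b1←b0 b2←b0 b3←b0 b4←b2 b5←b4 b6←b5
Join-block Dom:
  b2: preds {b0,b6}: {b0} ∩ {b0,b2,b4,b5,b6} = {b0}; idom=b0
  b3: preds {b1,b2}: {b0,b1} ∩ {b0,b2} = {b0}; idom=b0

DF walk-up:
  b2←b0: walk · to b0
  b2←b6: walk b6→b5→b4→b2 to b0
  b3←b1: walk b1 to b0
  b3←b2: walk b2 to b0
  DF(b0)=∅
  DF(b1)={b3}
  DF(b2)={b2,b3}
  DF(b3)=∅
  DF(b4)={b2}
  DF(b5)={b2}
  DF(b6)={b2}

φ for p: defs {b6}
  DF⁺ = {b2,b3}

Answer: ["b2", "b3"]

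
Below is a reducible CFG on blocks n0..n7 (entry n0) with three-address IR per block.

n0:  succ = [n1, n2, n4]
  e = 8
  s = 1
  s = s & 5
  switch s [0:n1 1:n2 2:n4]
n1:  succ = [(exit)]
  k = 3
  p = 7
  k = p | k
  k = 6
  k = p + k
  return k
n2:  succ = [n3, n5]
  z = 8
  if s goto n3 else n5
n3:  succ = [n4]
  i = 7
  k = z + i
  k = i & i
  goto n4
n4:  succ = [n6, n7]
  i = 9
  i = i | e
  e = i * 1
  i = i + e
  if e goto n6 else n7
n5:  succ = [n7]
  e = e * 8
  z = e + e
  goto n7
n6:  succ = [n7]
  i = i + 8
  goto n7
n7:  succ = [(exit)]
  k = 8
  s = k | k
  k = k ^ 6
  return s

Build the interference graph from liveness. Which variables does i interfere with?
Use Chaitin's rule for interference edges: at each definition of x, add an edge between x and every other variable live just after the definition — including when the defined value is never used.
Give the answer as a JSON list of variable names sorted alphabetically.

Answer: ["e", "k", "z"]

Analysis:
Block summaries:
  n0: {e,s} / ∅
  n1: {k,p} / ∅
  n2: {z} / {s}
  n3: {i,k} / {z}
  n4: {e,i} / {e}
  n5: {e,z} / {e}
  n6: {i} / {i}
  n7: {k,s} / ∅

Backward fixpoint:
  live n0: ∅→{e,s}
  live n1: ∅→∅
  live n2: {e,s}→{e,z}
  live n3: {e,z}→{e}
  live n4: {e}→{i}
  live n5: {e}→∅
  live n6: {i}→∅
  live n7: ∅→∅

Interference:
  e↔{i,k,s,z}
  i↔{e,k,z}
  k↔{e,i,p,s}
  p↔{k}
  s↔{e,k,z}
  z↔{e,i,s}

N(i) = ["e", "k", "z"]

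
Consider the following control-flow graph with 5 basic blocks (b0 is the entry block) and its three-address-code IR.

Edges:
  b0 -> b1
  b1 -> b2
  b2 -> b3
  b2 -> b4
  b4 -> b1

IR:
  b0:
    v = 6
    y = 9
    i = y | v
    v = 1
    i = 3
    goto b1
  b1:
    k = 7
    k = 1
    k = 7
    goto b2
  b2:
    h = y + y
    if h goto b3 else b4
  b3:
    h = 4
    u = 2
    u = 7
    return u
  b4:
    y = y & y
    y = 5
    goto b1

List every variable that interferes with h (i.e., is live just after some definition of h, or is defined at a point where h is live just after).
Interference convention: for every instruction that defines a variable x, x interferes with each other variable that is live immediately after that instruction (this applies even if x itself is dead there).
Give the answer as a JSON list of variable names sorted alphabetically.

Block summaries:
  b0: {i,v,y} / ∅
  b1: {k} / ∅
  b2: {h} / {y}
  b3: {h,u} / ∅
  b4: {y} / {y}

Liveness:
  live b0: ∅→{y}
  live b1: {y}→{y}
  live b2: {y}→{y}
  live b3: ∅→∅
  live b4: {y}→{y}

Conflict graph:
  h↔{y}
  i↔{y}
  k↔{y}
  u↔∅
  v↔{y}
  y↔{h,i,k,v}

N(h) = ["y"]

Answer: ["y"]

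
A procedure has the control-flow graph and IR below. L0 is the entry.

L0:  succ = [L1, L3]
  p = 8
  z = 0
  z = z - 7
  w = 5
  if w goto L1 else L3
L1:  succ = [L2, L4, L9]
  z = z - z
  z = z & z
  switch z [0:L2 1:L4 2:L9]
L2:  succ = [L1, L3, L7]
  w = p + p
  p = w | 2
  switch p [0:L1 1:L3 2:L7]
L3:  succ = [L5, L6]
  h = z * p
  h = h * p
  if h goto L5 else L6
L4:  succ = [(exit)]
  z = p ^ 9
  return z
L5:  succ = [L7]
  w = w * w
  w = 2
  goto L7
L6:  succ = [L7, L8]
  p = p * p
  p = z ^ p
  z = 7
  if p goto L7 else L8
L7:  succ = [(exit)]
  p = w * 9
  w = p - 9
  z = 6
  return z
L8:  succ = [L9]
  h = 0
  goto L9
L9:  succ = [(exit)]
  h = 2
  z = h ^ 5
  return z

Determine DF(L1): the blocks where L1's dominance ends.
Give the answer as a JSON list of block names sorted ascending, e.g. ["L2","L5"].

idom tree: L1←L0 L2←L1 L3←L0 L4←L1 L5←L3 L6←L3 L7←L0 L8←L6 L9←L0
Join-block Dom:
  L1: preds {L0,L2}: {L0} ∩ {L0,L1,L2} = {L0}; idom=L0
  L3: preds {L0,L2}: {L0} ∩ {L0,L1,L2} = {L0}; idom=L0
  L7: preds {L2,L5,L6}: {L0,L1,L2} ∩ {L0,L3,L5} ∩ {L0,L3,L6} = {L0}; idom=L0
  L9: preds {L1,L8}: {L0,L1} ∩ {L0,L3,L6,L8} = {L0}; idom=L0

Frontier:
  L1←L0: walk · to L0
  L1←L2: walk L2→L1 to L0
  L3←L0: walk · to L0
  L3←L2: walk L2→L1 to L0
  L7←L2: walk L2→L1 to L0
  L7←L5: walk L5→L3 to L0
  L7←L6: walk L6→L3 to L0
  L9←L1: walk L1 to L0
  L9←L8: walk L8→L6→L3 to L0
  L0: DF=∅
  L1: DF={L1,L3,L7,L9}
  L2: DF={L1,L3,L7}
  L3: DF={L7,L9}
  L4: DF=∅
  L5: DF={L7}
  L6: DF={L7,L9}
  L7: DF=∅
  L8: DF={L9}
  L9: DF=∅

DF(L1) = ["L1", "L3", "L7", "L9"]

Answer: ["L1", "L3", "L7", "L9"]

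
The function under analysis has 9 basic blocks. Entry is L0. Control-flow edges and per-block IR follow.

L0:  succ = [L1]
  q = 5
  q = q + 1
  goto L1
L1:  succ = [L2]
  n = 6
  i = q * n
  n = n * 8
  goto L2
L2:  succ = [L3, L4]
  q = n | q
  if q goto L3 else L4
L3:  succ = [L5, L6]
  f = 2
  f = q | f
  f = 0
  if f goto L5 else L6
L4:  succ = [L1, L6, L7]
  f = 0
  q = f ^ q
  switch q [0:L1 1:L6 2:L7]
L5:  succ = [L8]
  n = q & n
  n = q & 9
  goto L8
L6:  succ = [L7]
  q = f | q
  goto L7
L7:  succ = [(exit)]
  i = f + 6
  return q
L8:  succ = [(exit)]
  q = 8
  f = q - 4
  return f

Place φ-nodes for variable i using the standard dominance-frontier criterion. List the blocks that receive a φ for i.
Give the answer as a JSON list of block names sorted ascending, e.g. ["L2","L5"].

Answer: ["L1"]

Derivation:
idom tree: L1←L0 L2←L1 L3←L2 L4←L2 L5←L3 L6←L2 L7←L2 L8←L5
Dom at joins:
  L1: preds {L0,L4}: {L0} ∩ {L0,L1,L2,L4} = {L0}; idom=L0
  L6: preds {L3,L4}: {L0,L1,L2,L3} ∩ {L0,L1,L2,L4} = {L0,L1,L2}; idom=L2
  L7: preds {L4,L6}: {L0,L1,L2,L4} ∩ {L0,L1,L2,L6} = {L0,L1,L2}; idom=L2

DF walk-up:
  join L1 pred L0: · stop@L0
  join L1 pred L4: L4→L2→L1 stop@L0
  join L6 pred L3: L3 stop@L2
  join L6 pred L4: L4 stop@L2
  join L7 pred L4: L4 stop@L2
  join L7 pred L6: L6 stop@L2
  L0 → ∅
  L1 → {L1}
  L2 → {L1}
  L3 → {L6}
  L4 → {L1,L6,L7}
  L5 → ∅
  L6 → {L7}
  L7 → ∅
  L8 → ∅

φ for i: defs {L1,L7}
  DF⁺ = {L1}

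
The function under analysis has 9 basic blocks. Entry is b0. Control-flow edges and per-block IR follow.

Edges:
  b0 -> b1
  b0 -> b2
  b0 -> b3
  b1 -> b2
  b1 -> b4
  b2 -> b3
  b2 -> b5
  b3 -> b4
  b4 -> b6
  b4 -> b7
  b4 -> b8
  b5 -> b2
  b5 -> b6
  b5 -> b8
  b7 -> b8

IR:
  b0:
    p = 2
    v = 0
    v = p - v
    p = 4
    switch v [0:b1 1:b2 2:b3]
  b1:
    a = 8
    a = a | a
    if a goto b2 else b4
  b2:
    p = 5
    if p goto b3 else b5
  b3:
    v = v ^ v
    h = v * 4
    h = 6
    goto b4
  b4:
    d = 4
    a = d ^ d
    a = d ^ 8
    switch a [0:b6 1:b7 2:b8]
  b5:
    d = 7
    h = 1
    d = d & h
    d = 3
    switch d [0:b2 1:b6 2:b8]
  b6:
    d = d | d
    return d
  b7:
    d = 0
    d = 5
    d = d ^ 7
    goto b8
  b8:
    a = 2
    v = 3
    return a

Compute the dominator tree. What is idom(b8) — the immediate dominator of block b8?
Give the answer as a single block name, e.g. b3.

Answer: b0

Analysis:
idom tree: b1←b0 b2←b0 b3←b0 b4←b0 b5←b2 b6←b0 b7←b4 b8←b0
Join-block Dom:
  b2: preds {b0,b1,b5}: {b0} ∩ {b0,b1} ∩ {b0,b2,b5} = {b0}; idom=b0
  b3: preds {b0,b2}: {b0} ∩ {b0,b2} = {b0}; idom=b0
  b4: preds {b1,b3}: {b0,b1} ∩ {b0,b3} = {b0}; idom=b0
  b6: preds {b4,b5}: {b0,b4} ∩ {b0,b2,b5} = {b0}; idom=b0
  b8: preds {b4,b5,b7}: {b0,b4} ∩ {b0,b2,b5} ∩ {b0,b4,b7} = {b0}; idom=b0

idom(b8) = b0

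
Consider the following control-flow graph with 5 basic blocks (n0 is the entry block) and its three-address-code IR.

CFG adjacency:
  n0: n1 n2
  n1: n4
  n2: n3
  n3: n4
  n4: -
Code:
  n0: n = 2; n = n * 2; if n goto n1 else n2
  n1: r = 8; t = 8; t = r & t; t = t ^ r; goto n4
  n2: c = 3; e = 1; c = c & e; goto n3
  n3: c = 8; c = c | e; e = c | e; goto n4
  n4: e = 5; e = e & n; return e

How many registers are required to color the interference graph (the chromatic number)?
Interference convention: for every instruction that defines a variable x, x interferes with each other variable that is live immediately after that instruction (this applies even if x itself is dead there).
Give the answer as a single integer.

Block summaries:
  n0: {n} / ∅
  n1: {r,t} / ∅
  n2: {c,e} / ∅
  n3: {c,e} / {e}
  n4: {e} / {n}

Backward fixpoint:
  n0: in=∅ out={n}
  n1: in={n} out={n}
  n2: in={n} out={e,n}
  n3: in={e,n} out={n}
  n4: in={n} out=∅

Interference:
  c↔{e,n}
  e↔{c,n}
  n↔{c,e,r,t}
  r↔{n,t}
  t↔{n,r}

Colouring:
  clique {c,e,n} ⇒ need ≥ 3
  assign c→R1 e→R2 n→R0 r→R1 t→R2 — no edge inside a register ⇒ χ ≤ 3
  χ = 3

Answer: 3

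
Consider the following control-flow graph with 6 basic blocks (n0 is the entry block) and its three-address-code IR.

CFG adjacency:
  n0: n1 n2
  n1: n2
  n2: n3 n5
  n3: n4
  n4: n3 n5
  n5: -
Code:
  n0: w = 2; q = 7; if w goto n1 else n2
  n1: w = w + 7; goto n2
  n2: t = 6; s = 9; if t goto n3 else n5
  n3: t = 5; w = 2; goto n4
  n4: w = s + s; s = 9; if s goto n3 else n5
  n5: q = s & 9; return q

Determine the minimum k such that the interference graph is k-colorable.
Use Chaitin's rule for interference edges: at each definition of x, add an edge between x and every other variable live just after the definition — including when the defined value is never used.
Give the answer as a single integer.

Answer: 2

Derivation:
def/use:
  n0: def={q,w} ue=∅
  n1: def={w} ue={w}
  n2: def={s,t} ue=∅
  n3: def={t,w} ue=∅
  n4: def={s,w} ue={s}
  n5: def={q} ue={s}

Live sets:
  live n0: ∅→{w}
  live n1: {w}→∅
  live n2: ∅→{s}
  live n3: {s}→{s}
  live n4: {s}→{s}
  live n5: {s}→∅

Interference:
  q: {w}
  s: {t,w}
  t: {s}
  w: {q,s}

Chromatic number:
  {q,w} pairwise interfere (2-clique) ⇒ χ ≥ 2
  2-colouring: c0={q,s}  c1={t,w}
  χ = 2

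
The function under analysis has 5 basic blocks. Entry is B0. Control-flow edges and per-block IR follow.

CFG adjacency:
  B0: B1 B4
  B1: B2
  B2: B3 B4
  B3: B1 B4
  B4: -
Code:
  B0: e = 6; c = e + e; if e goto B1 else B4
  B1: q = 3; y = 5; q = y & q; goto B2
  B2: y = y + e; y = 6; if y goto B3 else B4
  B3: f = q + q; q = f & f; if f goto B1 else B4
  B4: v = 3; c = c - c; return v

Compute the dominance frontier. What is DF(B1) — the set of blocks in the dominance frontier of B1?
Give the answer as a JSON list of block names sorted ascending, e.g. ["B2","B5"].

Answer: ["B1", "B4"]

Analysis:
idom tree: B1←B0 B2←B1 B3←B2 B4←B0
Join-block Dom:
  B1: preds {B0,B3}: {B0} ∩ {B0,B1,B2,B3} = {B0}; idom=B0
  B4: preds {B0,B2,B3}: {B0} ∩ {B0,B1,B2} ∩ {B0,B1,B2,B3} = {B0}; idom=B0

DF walk-up:
  B1←B0: walk · to B0
  B1←B3: walk B3→B2→B1 to B0
  B4←B0: walk · to B0
  B4←B2: walk B2→B1 to B0
  B4←B3: walk B3→B2→B1 to B0
  B0 → ∅
  B1 → {B1,B4}
  B2 → {B1,B4}
  B3 → {B1,B4}
  B4 → ∅

DF(B1) = ["B1", "B4"]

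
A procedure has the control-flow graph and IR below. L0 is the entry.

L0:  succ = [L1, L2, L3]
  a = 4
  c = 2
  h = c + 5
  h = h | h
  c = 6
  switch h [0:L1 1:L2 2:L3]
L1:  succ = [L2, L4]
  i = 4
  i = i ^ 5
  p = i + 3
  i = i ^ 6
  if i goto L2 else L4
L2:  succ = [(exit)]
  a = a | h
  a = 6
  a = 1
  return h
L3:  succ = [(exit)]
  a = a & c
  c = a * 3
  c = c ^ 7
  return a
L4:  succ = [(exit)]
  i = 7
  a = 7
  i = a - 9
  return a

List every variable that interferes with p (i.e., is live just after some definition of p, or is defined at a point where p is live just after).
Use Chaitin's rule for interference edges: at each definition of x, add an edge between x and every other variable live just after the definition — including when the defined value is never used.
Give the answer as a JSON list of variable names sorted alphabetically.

Block summaries:
  L0: def={a,c,h} ue=∅
  L1: def={i,p} ue=∅
  L2: def={a} ue={a,h}
  L3: def={a,c} ue={a,c}
  L4: def={a,i} ue=∅

Live sets:
  live L0: ∅→{a,c,h}
  live L1: {a,h}→{a,h}
  live L2: {a,h}→∅
  live L3: {a,c}→∅
  live L4: ∅→∅

Conflict graph:
  a: {c,h,i,p}
  c: {a,h}
  h: {a,c,i,p}
  i: {a,h,p}
  p: {a,h,i}

N(p) = ["a", "h", "i"]

Answer: ["a", "h", "i"]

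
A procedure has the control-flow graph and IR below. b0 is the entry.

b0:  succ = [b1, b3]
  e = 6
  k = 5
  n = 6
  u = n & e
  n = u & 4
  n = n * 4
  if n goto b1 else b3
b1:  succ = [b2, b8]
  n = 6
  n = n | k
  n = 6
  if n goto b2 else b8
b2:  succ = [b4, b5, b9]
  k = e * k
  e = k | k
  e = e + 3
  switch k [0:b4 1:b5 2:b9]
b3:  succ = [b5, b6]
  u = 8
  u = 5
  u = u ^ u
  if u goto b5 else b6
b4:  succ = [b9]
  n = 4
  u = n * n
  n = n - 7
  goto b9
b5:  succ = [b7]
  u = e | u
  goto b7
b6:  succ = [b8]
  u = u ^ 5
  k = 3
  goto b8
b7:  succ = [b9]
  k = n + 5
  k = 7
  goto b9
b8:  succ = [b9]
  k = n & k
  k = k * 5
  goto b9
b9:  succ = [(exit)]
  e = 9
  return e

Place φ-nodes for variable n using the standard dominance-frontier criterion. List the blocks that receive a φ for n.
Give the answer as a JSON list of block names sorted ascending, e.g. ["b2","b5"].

Answer: ["b5", "b8", "b9"]

Derivation:
idom tree: b1←b0 b2←b1 b3←b0 b4←b2 b5←b0 b6←b3 b7←b5 b8←b0 b9←b0
Dom∩ at merges:
  b5: preds {b2,b3}: {b0,b1,b2} ∩ {b0,b3} = {b0}; idom=b0
  b8: preds {b1,b6}: {b0,b1} ∩ {b0,b3,b6} = {b0}; idom=b0
  b9: preds {b2,b4,b7,b8}: {b0,b1,b2} ∩ {b0,b1,b2,b4} ∩ {b0,b5,b7} ∩ {b0,b8} = {b0}; idom=b0

Frontier:
  join b5 pred b2: b2→b1 stop@b0
  join b5 pred b3: b3 stop@b0
  join b8 pred b1: b1 stop@b0
  join b8 pred b6: b6→b3 stop@b0
  join b9 pred b2: b2→b1 stop@b0
  join b9 pred b4: b4→b2→b1 stop@b0
  join b9 pred b7: b7→b5 stop@b0
  join b9 pred b8: b8 stop@b0
  b0: DF=∅
  b1: DF={b5,b8,b9}
  b2: DF={b5,b9}
  b3: DF={b5,b8}
  b4: DF={b9}
  b5: DF={b9}
  b6: DF={b8}
  b7: DF={b9}
  b8: DF={b9}
  b9: DF=∅

φ for n: defs {b0,b1,b4}
  DF⁺ = {b5,b8,b9}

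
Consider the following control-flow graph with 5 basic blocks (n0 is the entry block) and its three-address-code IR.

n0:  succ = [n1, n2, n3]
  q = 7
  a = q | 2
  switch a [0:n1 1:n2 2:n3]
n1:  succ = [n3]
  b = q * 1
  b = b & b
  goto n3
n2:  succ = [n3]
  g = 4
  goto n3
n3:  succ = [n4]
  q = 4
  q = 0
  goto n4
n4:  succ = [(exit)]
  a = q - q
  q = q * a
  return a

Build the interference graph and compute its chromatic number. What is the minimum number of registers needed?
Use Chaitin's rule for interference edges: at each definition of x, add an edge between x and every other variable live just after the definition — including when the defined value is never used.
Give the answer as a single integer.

Answer: 2

Analysis:
Per-block:
  n0: {a,q} / ∅
  n1: {b} / {q}
  n2: {g} / ∅
  n3: {q} / ∅
  n4: {a,q} / {q}

Liveness:
  n0: in=∅ out={q}
  n1: in={q} out=∅
  n2: in=∅ out=∅
  n3: in=∅ out={q}
  n4: in={q} out=∅

Interference:
  a↔{q}
  b↔∅
  g↔∅
  q↔{a}

Colouring:
  lower bound: {a,q} mutually conflict ⇒ χ ≥ 2
  2-colouring: R0={a,b,g}  R1={q}
  χ = 2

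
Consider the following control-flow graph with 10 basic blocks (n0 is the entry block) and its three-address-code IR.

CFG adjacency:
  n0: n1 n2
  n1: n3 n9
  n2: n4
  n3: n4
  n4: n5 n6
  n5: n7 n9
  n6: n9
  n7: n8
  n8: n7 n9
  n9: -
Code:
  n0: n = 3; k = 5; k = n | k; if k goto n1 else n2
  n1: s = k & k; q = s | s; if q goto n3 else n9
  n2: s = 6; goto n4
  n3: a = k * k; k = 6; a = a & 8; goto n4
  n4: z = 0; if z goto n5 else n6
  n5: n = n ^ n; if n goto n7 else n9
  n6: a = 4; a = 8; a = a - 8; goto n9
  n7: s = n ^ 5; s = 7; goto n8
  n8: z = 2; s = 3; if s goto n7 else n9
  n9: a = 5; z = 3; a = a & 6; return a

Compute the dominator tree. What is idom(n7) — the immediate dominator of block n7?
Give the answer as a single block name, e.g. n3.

Answer: n5

Working:
idom tree: n1←n0 n2←n0 n3←n1 n4←n0 n5←n4 n6←n4 n7←n5 n8←n7 n9←n0
Dom at joins:
  n4: preds {n2,n3}: {n0,n2} ∩ {n0,n1,n3} = {n0}; idom=n0
  n7: preds {n5,n8}: {n0,n4,n5} ∩ {n0,n4,n5,n7,n8} = {n0,n4,n5}; idom=n5
  n9: preds {n1,n5,n6,n8}: {n0,n1} ∩ {n0,n4,n5} ∩ {n0,n4,n6} ∩ {n0,n4,n5,n7,n8} = {n0}; idom=n0

idom(n7) = n5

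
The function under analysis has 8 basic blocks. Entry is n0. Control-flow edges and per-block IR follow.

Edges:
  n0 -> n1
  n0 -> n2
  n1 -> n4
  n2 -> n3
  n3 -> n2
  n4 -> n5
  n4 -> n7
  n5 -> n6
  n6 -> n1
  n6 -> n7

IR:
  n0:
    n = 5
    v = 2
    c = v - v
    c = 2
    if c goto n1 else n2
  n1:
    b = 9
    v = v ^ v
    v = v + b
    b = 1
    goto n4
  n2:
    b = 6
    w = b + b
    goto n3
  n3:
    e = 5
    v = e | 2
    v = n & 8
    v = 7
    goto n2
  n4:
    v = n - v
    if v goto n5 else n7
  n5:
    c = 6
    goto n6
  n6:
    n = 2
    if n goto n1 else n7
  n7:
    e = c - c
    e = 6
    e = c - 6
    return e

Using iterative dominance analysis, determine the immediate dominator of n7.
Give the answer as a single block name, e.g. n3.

idom tree: n1←n0 n2←n0 n3←n2 n4←n1 n5←n4 n6←n5 n7←n4
Dom∩ at merges:
  n1: preds {n0,n6}: {n0} ∩ {n0,n1,n4,n5,n6} = {n0}; idom=n0
  n2: preds {n0,n3}: {n0} ∩ {n0,n2,n3} = {n0}; idom=n0
  n7: preds {n4,n6}: {n0,n1,n4} ∩ {n0,n1,n4,n5,n6} = {n0,n1,n4}; idom=n4

idom(n7) = n4

Answer: n4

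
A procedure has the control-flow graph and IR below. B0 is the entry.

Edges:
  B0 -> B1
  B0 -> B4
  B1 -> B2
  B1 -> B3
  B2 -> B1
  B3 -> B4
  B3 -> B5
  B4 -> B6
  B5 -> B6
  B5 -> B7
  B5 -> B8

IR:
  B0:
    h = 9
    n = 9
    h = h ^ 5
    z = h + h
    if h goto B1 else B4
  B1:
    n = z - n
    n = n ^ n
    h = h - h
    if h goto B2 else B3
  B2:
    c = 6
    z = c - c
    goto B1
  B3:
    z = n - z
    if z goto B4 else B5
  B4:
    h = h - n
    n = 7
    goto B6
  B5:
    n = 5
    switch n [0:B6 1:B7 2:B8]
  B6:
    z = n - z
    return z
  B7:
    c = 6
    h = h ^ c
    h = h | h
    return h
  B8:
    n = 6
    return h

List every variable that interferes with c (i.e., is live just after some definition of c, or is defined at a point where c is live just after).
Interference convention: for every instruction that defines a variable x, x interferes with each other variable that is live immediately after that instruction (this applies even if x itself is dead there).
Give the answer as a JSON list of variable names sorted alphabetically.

Answer: ["h", "n"]

Derivation:
Block summaries:
  B0: def={h,n,z} ue=∅
  B1: def={h,n} ue={h,n,z}
  B2: def={c,z} ue=∅
  B3: def={z} ue={n,z}
  B4: def={h,n} ue={h,n}
  B5: def={n} ue=∅
  B6: def={z} ue={n,z}
  B7: def={c,h} ue={h}
  B8: def={n} ue={h}

Backward fixpoint:
  live B0: ∅→{h,n,z}
  live B1: {h,n,z}→{h,n,z}
  live B2: {h,n}→{h,n,z}
  live B3: {h,n,z}→{h,n,z}
  live B4: {h,n,z}→{n,z}
  live B5: {h,z}→{h,n,z}
  live B6: {n,z}→∅
  live B7: {h}→∅
  live B8: {h}→∅

Interfere edges:
  c — {h,n}
  h — {c,n,z}
  n — {c,h,z}
  z — {h,n}

N(c) = ["h", "n"]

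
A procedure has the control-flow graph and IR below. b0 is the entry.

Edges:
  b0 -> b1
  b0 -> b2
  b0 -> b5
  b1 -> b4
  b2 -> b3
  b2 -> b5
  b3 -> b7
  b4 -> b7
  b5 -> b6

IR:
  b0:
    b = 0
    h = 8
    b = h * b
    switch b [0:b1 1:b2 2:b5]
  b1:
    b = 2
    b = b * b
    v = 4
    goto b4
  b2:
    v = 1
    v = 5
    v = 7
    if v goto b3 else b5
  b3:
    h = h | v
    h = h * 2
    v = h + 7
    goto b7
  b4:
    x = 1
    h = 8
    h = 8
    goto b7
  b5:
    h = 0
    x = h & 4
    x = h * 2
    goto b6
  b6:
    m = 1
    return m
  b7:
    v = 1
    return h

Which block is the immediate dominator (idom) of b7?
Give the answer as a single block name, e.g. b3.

Answer: b0

Working:
idom tree: b1←b0 b2←b0 b3←b2 b4←b1 b5←b0 b6←b5 b7←b0
Join-block Dom:
  b5: preds {b0,b2}: {b0} ∩ {b0,b2} = {b0}; idom=b0
  b7: preds {b3,b4}: {b0,b2,b3} ∩ {b0,b1,b4} = {b0}; idom=b0

idom(b7) = b0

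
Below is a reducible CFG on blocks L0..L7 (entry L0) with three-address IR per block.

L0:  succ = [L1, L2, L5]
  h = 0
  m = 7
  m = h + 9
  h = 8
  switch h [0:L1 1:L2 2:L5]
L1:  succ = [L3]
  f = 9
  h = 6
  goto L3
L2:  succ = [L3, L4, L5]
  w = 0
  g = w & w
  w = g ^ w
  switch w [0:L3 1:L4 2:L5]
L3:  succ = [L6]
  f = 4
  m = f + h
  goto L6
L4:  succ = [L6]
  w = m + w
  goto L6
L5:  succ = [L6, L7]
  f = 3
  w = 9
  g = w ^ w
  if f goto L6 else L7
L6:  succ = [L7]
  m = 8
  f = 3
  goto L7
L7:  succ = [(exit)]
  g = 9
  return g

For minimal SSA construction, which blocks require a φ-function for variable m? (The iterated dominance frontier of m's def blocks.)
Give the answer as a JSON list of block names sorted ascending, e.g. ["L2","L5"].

idom tree: L1←L0 L2←L0 L3←L0 L4←L2 L5←L0 L6←L0 L7←L0
Join-block Dom:
  L3: preds {L1,L2}: {L0,L1} ∩ {L0,L2} = {L0}; idom=L0
  L5: preds {L0,L2}: {L0} ∩ {L0,L2} = {L0}; idom=L0
  L6: preds {L3,L4,L5}: {L0,L3} ∩ {L0,L2,L4} ∩ {L0,L5} = {L0}; idom=L0
  L7: preds {L5,L6}: {L0,L5} ∩ {L0,L6} = {L0}; idom=L0

DF walk-up:
  join L3 pred L1: L1 stop@L0
  join L3 pred L2: L2 stop@L0
  join L5 pred L0: · stop@L0
  join L5 pred L2: L2 stop@L0
  join L6 pred L3: L3 stop@L0
  join L6 pred L4: L4→L2 stop@L0
  join L6 pred L5: L5 stop@L0
  join L7 pred L5: L5 stop@L0
  join L7 pred L6: L6 stop@L0
  L0: DF=∅
  L1: DF={L3}
  L2: DF={L3,L5,L6}
  L3: DF={L6}
  L4: DF={L6}
  L5: DF={L6,L7}
  L6: DF={L7}
  L7: DF=∅

φ for m: defs {L0,L3,L6}
  DF⁺ = {L6,L7}

Answer: ["L6", "L7"]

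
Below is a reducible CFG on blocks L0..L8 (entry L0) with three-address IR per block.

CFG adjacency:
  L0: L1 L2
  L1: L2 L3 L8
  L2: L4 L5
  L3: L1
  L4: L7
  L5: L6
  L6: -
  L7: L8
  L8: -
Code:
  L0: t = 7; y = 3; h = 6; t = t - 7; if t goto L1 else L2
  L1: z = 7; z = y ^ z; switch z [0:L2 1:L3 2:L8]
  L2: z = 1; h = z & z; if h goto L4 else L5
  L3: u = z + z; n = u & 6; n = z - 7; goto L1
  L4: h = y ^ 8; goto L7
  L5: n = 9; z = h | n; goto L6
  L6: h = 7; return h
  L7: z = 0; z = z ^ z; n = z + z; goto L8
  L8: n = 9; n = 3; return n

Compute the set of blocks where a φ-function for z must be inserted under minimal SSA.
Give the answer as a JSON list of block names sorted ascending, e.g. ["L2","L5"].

idom tree: L1←L0 L2←L0 L3←L1 L4←L2 L5←L2 L6←L5 L7←L4 L8←L0
Join-block Dom:
  L1: preds {L0,L3}: {L0} ∩ {L0,L1,L3} = {L0}; idom=L0
  L2: preds {L0,L1}: {L0} ∩ {L0,L1} = {L0}; idom=L0
  L8: preds {L1,L7}: {L0,L1} ∩ {L0,L2,L4,L7} = {L0}; idom=L0

Frontier:
  L1←L0: walk · to L0
  L1←L3: walk L3→L1 to L0
  L2←L0: walk · to L0
  L2←L1: walk L1 to L0
  L8←L1: walk L1 to L0
  L8←L7: walk L7→L4→L2 to L0
  L0 → ∅
  L1 → {L1,L2,L8}
  L2 → {L8}
  L3 → {L1}
  L4 → {L8}
  L5 → ∅
  L6 → ∅
  L7 → {L8}
  L8 → ∅

φ for z: defs {L1,L2,L5,L7}
  DF⁺ = {L1,L2,L8}

Answer: ["L1", "L2", "L8"]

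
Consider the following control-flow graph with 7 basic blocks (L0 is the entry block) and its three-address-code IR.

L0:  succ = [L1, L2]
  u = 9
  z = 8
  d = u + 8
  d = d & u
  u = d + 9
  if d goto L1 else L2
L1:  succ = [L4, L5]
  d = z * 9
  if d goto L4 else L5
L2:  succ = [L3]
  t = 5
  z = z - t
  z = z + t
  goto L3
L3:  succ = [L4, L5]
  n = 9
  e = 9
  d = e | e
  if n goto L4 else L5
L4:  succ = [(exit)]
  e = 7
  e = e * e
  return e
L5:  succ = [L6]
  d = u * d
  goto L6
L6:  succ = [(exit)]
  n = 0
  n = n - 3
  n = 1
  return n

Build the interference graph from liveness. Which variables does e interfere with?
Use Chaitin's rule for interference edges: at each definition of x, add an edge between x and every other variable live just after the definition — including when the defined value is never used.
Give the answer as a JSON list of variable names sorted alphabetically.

Block summaries:
  L0: {d,u,z} / ∅
  L1: {d} / {z}
  L2: {t,z} / {z}
  L3: {d,e,n} / ∅
  L4: {e} / ∅
  L5: {d} / {d,u}
  L6: {n} / ∅

Backward fixpoint:
  live L0: ∅→{u,z}
  live L1: {u,z}→{d,u}
  live L2: {u,z}→{u}
  live L3: {u}→{d,u}
  live L4: ∅→∅
  live L5: {d,u}→∅
  live L6: ∅→∅

Conflict graph:
  d — {n,u,z}
  e — {n,u}
  n — {d,e,u}
  t — {u,z}
  u — {d,e,n,t,z}
  z — {d,t,u}

N(e) = ["n", "u"]

Answer: ["n", "u"]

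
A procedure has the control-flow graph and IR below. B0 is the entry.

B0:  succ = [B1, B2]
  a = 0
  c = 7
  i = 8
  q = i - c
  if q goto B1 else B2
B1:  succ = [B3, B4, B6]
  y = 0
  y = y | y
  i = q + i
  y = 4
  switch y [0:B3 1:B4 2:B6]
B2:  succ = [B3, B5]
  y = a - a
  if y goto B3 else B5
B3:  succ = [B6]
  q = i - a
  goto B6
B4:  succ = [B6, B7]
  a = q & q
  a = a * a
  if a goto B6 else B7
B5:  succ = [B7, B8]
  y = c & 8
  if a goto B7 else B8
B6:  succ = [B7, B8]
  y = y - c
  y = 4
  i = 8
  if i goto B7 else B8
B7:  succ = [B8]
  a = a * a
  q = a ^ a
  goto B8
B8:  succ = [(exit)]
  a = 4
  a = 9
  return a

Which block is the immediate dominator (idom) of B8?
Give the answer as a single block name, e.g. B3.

idom tree: B1←B0 B2←B0 B3←B0 B4←B1 B5←B2 B6←B0 B7←B0 B8←B0
Dom∩ at merges:
  B3: preds {B1,B2}: {B0,B1} ∩ {B0,B2} = {B0}; idom=B0
  B6: preds {B1,B3,B4}: {B0,B1} ∩ {B0,B3} ∩ {B0,B1,B4} = {B0}; idom=B0
  B7: preds {B4,B5,B6}: {B0,B1,B4} ∩ {B0,B2,B5} ∩ {B0,B6} = {B0}; idom=B0
  B8: preds {B5,B6,B7}: {B0,B2,B5} ∩ {B0,B6} ∩ {B0,B7} = {B0}; idom=B0

idom(B8) = B0

Answer: B0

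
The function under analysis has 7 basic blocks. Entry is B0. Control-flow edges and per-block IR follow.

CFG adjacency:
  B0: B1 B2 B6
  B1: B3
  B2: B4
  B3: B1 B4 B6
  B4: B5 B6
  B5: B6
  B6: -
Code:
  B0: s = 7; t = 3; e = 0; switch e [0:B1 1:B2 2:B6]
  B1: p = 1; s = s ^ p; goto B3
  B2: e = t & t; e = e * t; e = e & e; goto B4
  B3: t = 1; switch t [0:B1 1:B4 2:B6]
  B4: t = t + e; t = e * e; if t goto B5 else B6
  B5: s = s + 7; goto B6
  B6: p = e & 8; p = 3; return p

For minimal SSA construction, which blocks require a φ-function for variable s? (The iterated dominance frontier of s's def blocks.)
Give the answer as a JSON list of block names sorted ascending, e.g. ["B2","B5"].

idom tree: B1←B0 B2←B0 B3←B1 B4←B0 B5←B4 B6←B0
Join-block Dom:
  B1: preds {B0,B3}: {B0} ∩ {B0,B1,B3} = {B0}; idom=B0
  B4: preds {B2,B3}: {B0,B2} ∩ {B0,B1,B3} = {B0}; idom=B0
  B6: preds {B0,B3,B4,B5}: {B0} ∩ {B0,B1,B3} ∩ {B0,B4} ∩ {B0,B4,B5} = {B0}; idom=B0

Frontier:
  B1←B0: walk · to B0
  B1←B3: walk B3→B1 to B0
  B4←B2: walk B2 to B0
  B4←B3: walk B3→B1 to B0
  B6←B0: walk · to B0
  B6←B3: walk B3→B1 to B0
  B6←B4: walk B4 to B0
  B6←B5: walk B5→B4 to B0
  B0: DF=∅
  B1: DF={B1,B4,B6}
  B2: DF={B4}
  B3: DF={B1,B4,B6}
  B4: DF={B6}
  B5: DF={B6}
  B6: DF=∅

φ for s: defs {B0,B1,B5}
  DF⁺ = {B1,B4,B6}

Answer: ["B1", "B4", "B6"]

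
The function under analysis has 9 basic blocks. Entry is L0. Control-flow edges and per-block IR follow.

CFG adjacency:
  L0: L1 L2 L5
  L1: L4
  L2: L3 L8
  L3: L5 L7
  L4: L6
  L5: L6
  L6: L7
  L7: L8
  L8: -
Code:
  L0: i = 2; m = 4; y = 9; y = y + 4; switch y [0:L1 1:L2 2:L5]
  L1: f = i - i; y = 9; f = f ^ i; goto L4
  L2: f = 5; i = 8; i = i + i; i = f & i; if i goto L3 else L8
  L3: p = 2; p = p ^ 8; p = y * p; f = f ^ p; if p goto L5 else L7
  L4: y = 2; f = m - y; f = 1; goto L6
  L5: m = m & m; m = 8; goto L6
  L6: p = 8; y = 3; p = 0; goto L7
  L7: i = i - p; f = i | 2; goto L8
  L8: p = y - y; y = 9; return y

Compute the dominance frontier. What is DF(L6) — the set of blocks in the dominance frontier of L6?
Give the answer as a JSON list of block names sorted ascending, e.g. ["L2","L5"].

idom tree: L1←L0 L2←L0 L3←L2 L4←L1 L5←L0 L6←L0 L7←L0 L8←L0
Dom at joins:
  L5: preds {L0,L3}: {L0} ∩ {L0,L2,L3} = {L0}; idom=L0
  L6: preds {L4,L5}: {L0,L1,L4} ∩ {L0,L5} = {L0}; idom=L0
  L7: preds {L3,L6}: {L0,L2,L3} ∩ {L0,L6} = {L0}; idom=L0
  L8: preds {L2,L7}: {L0,L2} ∩ {L0,L7} = {L0}; idom=L0

DF derivation:
  L5←L0: walk · to L0
  L5←L3: walk L3→L2 to L0
  L6←L4: walk L4→L1 to L0
  L6←L5: walk L5 to L0
  L7←L3: walk L3→L2 to L0
  L7←L6: walk L6 to L0
  L8←L2: walk L2 to L0
  L8←L7: walk L7 to L0
  L0: DF=∅
  L1: DF={L6}
  L2: DF={L5,L7,L8}
  L3: DF={L5,L7}
  L4: DF={L6}
  L5: DF={L6}
  L6: DF={L7}
  L7: DF={L8}
  L8: DF=∅

DF(L6) = ["L7"]

Answer: ["L7"]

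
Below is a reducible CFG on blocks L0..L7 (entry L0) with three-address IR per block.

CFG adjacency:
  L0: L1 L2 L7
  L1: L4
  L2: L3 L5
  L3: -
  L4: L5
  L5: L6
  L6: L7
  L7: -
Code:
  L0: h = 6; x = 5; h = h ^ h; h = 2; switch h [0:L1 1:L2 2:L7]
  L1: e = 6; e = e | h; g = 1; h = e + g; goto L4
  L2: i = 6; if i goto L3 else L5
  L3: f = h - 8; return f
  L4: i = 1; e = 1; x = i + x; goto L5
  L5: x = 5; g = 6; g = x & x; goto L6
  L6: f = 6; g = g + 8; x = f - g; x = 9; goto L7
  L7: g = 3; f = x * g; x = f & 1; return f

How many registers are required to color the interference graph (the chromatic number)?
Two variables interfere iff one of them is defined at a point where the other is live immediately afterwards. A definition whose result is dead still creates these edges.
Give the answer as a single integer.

Answer: 4

Working:
Per-block:
  L0 def {h,x} use ∅
  L1 def {e,g,h} use {h}
  L2 def {i} use ∅
  L3 def {f} use {h}
  L4 def {e,i,x} use {x}
  L5 def {g,x} use ∅
  L6 def {f,g,x} use {g}
  L7 def {f,g,x} use {x}

Liveness:
  L0: in=∅ out={h,x}
  L1: in={h,x} out={x}
  L2: in={h} out={h}
  L3: in={h} out=∅
  L4: in={x} out=∅
  L5: in=∅ out={g}
  L6: in={g} out={x}
  L7: in={x} out=∅

Conflict graph:
  e↔{g,h,i,x}
  f↔{g,x}
  g↔{e,f,x}
  h↔{e,i,x}
  i↔{e,h,x}
  x↔{e,f,g,h,i}

Registers:
  {e,h,i,x} pairwise interfere (4-clique) ⇒ χ ≥ 4
  assign e→R1 f→R1 g→R2 h→R2 i→R3 x→R0 — no edge inside a register ⇒ χ ≤ 4
  χ = 4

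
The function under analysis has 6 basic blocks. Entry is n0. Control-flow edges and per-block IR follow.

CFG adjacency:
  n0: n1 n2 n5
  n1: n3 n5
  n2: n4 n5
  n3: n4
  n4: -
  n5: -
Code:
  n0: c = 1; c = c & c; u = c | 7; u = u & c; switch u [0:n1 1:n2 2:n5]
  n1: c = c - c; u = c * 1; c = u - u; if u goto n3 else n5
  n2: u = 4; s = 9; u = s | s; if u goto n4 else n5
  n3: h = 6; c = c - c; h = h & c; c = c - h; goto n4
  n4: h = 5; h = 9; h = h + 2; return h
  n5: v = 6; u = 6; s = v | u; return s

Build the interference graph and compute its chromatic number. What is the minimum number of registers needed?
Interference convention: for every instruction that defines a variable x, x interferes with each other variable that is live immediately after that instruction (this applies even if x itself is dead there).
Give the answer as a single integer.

Answer: 2

Analysis:
def/use:
  n0: def={c,u} ue=∅
  n1: def={c,u} ue={c}
  n2: def={s,u} ue=∅
  n3: def={c,h} ue={c}
  n4: def={h} ue=∅
  n5: def={s,u,v} ue=∅

Live sets:
  n0 li=∅ lo={c}
  n1 li={c} lo={c}
  n2 li=∅ lo=∅
  n3 li={c} lo=∅
  n4 li=∅ lo=∅
  n5 li=∅ lo=∅

Interference:
  c: {h,u}
  h: {c}
  s: ∅
  u: {c,v}
  v: {u}

Registers:
  clique {c,h} ⇒ need ≥ 2
  assign c→r0 h→r1 s→r0 u→r1 v→r0 — no edge inside a register ⇒ χ ≤ 2
  χ = 2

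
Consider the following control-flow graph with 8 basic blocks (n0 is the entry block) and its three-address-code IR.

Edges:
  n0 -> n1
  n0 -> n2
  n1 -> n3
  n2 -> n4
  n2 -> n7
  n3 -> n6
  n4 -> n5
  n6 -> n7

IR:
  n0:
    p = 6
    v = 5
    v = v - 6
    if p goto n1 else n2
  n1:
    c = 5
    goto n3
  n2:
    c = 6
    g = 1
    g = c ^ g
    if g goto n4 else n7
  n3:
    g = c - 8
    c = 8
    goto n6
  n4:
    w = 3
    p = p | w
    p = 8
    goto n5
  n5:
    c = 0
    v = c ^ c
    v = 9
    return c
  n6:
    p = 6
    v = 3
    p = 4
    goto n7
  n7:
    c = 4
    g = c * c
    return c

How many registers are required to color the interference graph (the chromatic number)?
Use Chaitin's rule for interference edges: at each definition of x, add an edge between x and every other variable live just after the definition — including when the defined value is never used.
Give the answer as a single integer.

Answer: 3

Analysis:
Per-block:
  n0 def {p,v} use ∅
  n1 def {c} use ∅
  n2 def {c,g} use ∅
  n3 def {c,g} use {c}
  n4 def {p,w} use {p}
  n5 def {c,v} use ∅
  n6 def {p,v} use ∅
  n7 def {c,g} use ∅

Liveness:
  n0: in=∅ out={p}
  n1: in=∅ out={c}
  n2: in={p} out={p}
  n3: in={c} out=∅
  n4: in={p} out=∅
  n5: in=∅ out=∅
  n6: in=∅ out=∅
  n7: in=∅ out=∅

Interference:
  c — {g,p,v}
  g — {c,p}
  p — {c,g,v,w}
  v — {c,p}
  w — {p}

Registers:
  clique {c,g,p} ⇒ need ≥ 3
  assign c→c1 g→c2 p→c0 v→c2 w→c1 — no edge inside a register ⇒ χ ≤ 3
  χ = 3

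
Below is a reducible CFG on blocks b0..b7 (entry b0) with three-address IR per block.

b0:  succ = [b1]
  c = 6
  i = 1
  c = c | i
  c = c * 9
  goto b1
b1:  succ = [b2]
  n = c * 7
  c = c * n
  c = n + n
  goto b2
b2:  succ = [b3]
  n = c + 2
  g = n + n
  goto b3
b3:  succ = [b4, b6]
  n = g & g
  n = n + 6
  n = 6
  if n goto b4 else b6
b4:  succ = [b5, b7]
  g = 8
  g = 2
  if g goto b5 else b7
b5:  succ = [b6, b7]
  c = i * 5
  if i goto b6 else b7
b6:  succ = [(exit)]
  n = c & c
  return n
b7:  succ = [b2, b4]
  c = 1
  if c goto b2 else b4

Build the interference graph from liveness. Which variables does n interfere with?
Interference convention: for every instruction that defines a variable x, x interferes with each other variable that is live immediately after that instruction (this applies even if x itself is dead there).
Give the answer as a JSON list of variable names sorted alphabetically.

Block summaries:
  b0: def={c,i} ue=∅
  b1: def={c,n} ue={c}
  b2: def={g,n} ue={c}
  b3: def={n} ue={g}
  b4: def={g} ue=∅
  b5: def={c} ue={i}
  b6: def={n} ue={c}
  b7: def={c} ue=∅

Liveness:
  b0: in=∅ out={c,i}
  b1: in={c,i} out={c,i}
  b2: in={c,i} out={c,g,i}
  b3: in={c,g,i} out={c,i}
  b4: in={i} out={i}
  b5: in={i} out={c,i}
  b6: in={c} out=∅
  b7: in={i} out={c,i}

Conflict graph:
  c — {g,i,n}
  g — {c,i}
  i — {c,g,n}
  n — {c,i}

N(n) = ["c", "i"]

Answer: ["c", "i"]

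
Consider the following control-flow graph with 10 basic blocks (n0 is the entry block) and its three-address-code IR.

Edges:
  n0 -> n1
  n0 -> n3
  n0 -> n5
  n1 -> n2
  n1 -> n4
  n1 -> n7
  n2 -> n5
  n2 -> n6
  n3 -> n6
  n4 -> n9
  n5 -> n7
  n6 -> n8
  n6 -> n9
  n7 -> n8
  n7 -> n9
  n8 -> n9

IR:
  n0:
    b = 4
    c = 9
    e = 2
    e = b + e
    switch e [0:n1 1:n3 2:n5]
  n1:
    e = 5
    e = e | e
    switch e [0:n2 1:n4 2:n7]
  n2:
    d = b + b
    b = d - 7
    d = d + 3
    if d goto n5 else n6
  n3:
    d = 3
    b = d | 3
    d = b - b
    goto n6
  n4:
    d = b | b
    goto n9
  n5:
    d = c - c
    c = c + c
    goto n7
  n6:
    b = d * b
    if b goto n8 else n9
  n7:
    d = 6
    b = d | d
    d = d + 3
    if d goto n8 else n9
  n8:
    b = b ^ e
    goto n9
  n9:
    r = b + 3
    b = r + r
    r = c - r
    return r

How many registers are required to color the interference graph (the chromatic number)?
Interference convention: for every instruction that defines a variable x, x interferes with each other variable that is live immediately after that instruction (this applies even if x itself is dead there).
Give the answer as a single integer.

Block summaries:
  n0: def={b,c,e} ue=∅
  n1: def={e} ue=∅
  n2: def={b,d} ue={b}
  n3: def={b,d} ue=∅
  n4: def={d} ue={b}
  n5: def={c,d} ue={c}
  n6: def={b} ue={b,d}
  n7: def={b,d} ue=∅
  n8: def={b} ue={b,e}
  n9: def={b,r} ue={b,c}

Live sets:
  n0: in=∅ out={b,c,e}
  n1: in={b,c} out={b,c,e}
  n2: in={b,c,e} out={b,c,d,e}
  n3: in={c,e} out={b,c,d,e}
  n4: in={b,c} out={b,c}
  n5: in={c,e} out={c,e}
  n6: in={b,c,d,e} out={b,c,e}
  n7: in={c,e} out={b,c,e}
  n8: in={b,c,e} out={b,c}
  n9: in={b,c} out=∅

Interference:
  b: {c,d,e,r}
  c: {b,d,e,r}
  d: {b,c,e}
  e: {b,c,d}
  r: {b,c}

Chromatic number:
  clique {b,c,d,e} ⇒ need ≥ 4
  assign b→c0 c→c1 d→c2 e→c3 r→c2 — no edge inside a register ⇒ χ ≤ 4
  χ = 4

Answer: 4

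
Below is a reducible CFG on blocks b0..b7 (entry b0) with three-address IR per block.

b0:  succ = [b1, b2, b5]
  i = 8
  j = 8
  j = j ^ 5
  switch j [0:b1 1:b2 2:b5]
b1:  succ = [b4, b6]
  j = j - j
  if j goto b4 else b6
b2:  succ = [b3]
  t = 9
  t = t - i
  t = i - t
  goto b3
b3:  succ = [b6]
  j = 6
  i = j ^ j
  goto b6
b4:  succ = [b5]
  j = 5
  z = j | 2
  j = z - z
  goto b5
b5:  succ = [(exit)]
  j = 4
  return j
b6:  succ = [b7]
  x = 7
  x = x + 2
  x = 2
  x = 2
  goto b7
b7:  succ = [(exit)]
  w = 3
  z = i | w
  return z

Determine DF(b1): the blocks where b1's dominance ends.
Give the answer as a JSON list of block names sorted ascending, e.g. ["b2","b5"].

Answer: ["b5", "b6"]

Working:
idom tree: b1←b0 b2←b0 b3←b2 b4←b1 b5←b0 b6←b0 b7←b6
Join-block Dom:
  b5: preds {b0,b4}: {b0} ∩ {b0,b1,b4} = {b0}; idom=b0
  b6: preds {b1,b3}: {b0,b1} ∩ {b0,b2,b3} = {b0}; idom=b0

DF walk-up:
  b5←b0: walk · to b0
  b5←b4: walk b4→b1 to b0
  b6←b1: walk b1 to b0
  b6←b3: walk b3→b2 to b0
  b0: DF=∅
  b1: DF={b5,b6}
  b2: DF={b6}
  b3: DF={b6}
  b4: DF={b5}
  b5: DF=∅
  b6: DF=∅
  b7: DF=∅

DF(b1) = ["b5", "b6"]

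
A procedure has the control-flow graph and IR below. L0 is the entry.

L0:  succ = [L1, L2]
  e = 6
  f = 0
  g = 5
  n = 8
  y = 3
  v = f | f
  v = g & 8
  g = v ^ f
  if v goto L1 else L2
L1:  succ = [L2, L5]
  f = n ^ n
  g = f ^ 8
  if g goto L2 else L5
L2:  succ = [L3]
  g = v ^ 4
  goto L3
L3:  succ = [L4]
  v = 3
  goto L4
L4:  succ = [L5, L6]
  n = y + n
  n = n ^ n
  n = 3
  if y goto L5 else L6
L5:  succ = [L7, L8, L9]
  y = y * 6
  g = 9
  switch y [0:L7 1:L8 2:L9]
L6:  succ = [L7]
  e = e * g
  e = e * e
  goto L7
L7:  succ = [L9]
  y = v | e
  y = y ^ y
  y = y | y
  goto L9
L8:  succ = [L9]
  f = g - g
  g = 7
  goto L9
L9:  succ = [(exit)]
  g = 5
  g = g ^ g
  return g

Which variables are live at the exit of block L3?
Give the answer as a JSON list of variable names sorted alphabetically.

Block summaries:
  L0: def={e,f,g,n,v,y} ue=∅
  L1: def={f,g} ue={n}
  L2: def={g} ue={v}
  L3: def={v} ue=∅
  L4: def={n} ue={n,y}
  L5: def={g,y} ue={y}
  L6: def={e} ue={e,g}
  L7: def={y} ue={e,v}
  L8: def={f,g} ue={g}
  L9: def={g} ue=∅

Liveness:
  L0 li=∅ lo={e,n,v,y}
  L1 li={e,n,v,y} lo={e,n,v,y}
  L2 li={e,n,v,y} lo={e,g,n,y}
  L3 li={e,g,n,y} lo={e,g,n,v,y}
  L4 li={e,g,n,v,y} lo={e,g,v,y}
  L5 li={e,v,y} lo={e,g,v}
  L6 li={e,g,v} lo={e,v}
  L7 li={e,v} lo=∅
  L8 li={g} lo=∅
  L9 li=∅ lo=∅

live-out(L3) = ["e", "g", "n", "v", "y"]

Answer: ["e", "g", "n", "v", "y"]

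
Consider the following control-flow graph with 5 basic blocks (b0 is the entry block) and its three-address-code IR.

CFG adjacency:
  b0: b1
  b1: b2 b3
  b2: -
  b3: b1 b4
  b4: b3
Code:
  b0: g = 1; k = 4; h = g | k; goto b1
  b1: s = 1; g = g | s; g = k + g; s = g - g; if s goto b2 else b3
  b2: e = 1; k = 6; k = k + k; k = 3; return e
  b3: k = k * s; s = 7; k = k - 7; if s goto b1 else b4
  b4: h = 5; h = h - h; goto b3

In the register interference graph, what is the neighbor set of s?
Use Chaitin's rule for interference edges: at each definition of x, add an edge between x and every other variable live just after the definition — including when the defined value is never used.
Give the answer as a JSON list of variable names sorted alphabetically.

Block summaries:
  b0 def {g,h,k} use ∅
  b1 def {g,s} use {g,k}
  b2 def {e,k} use ∅
  b3 def {k,s} use {k,s}
  b4 def {h} use ∅

Liveness:
  b0: in=∅ out={g,k}
  b1: in={g,k} out={g,k,s}
  b2: in=∅ out=∅
  b3: in={g,k,s} out={g,k,s}
  b4: in={g,k,s} out={g,k,s}

Interfere edges:
  e — {k}
  g — {h,k,s}
  h — {g,k,s}
  k — {e,g,h,s}
  s — {g,h,k}

N(s) = ["g", "h", "k"]

Answer: ["g", "h", "k"]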